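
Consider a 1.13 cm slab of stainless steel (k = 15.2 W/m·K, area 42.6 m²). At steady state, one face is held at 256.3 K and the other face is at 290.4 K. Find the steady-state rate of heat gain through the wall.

Q = kA·ΔT/L = 15.2 × 42.6 × |256.3 K − 290.4 K| / 0.0113 = 1.95×10^6 W

Q = 1.95×10^6 W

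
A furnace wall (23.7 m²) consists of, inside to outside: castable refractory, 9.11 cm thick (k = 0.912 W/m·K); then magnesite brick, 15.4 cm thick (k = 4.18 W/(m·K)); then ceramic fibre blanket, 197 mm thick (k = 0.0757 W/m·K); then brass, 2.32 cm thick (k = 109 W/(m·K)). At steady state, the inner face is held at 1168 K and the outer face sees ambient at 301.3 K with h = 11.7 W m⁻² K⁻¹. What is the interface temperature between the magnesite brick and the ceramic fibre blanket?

T = 1126 K

Series thermal resistances, inner to outer:
  R_castable refractory = L/(kA) = 0.0911/(0.912·23.7) = 0.004215 K/W
  R_magnesite brick = L/(kA) = 0.154/(4.18·23.7) = 0.001555 K/W
  R_ceramic fibre blanket = L/(kA) = 0.197/(0.0757·23.7) = 0.1098 K/W
  R_brass = L/(kA) = 0.0232/(109·23.7) = 8.981×10^-6 K/W
  R_conv,out = 1/(hA) = 1/(11.7·23.7) = 0.003606 K/W
ΣR = 0.004215 + 0.001555 + 0.1098 + 8.981×10^-6 + 0.003606 = 0.1192 K/W
Q = ΔT/ΣR = (1168 K − 301.3 K)/0.1192 = 7271 W
From the inner boundary to the magnesite brick/ceramic fibre blanket interface, ΣR_partial = 0.005770 K/W.
T_interface = T_in − Q·ΣR_partial = 1168 K − (7271)(0.005770) = 1126 K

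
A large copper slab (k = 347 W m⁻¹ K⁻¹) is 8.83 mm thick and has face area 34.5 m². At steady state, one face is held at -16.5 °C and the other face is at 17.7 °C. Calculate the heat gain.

Q = kA·ΔT/L = 347 × 34.5 × |-16.5 °C − 17.7 °C| / 0.00883 = 4.64×10^7 W

Q = 4.64×10^7 W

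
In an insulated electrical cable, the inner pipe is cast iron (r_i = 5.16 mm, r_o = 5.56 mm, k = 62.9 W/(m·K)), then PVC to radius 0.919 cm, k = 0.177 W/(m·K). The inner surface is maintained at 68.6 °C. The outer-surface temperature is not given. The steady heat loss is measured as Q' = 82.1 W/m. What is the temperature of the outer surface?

Sum the resistances:
  R'_cast iron = ln(0.00556/0.00516)/(2πk) = 0.07466/(2π·62.9) = 1.889×10^-4 m·K/W
  R'_PVC = ln(0.00919/0.00556)/(2πk) = 0.5025/(2π·0.177) = 0.4519 m·K/W
ΣR = 0.4520 m·K/W
ΔT = Q'·ΣR = 82.1 × 0.4520 = 37.11 K
Heat flows outward, so T_out = T_in − ΔT = 68.6 − 37.11 = 31.5 °C

T_out = 31.5 °C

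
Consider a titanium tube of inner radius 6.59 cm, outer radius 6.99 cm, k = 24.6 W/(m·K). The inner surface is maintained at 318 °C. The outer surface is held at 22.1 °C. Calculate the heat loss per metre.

Q' = 7.76×10^5 W/m

Q' = 2πk·ΔT/ln(r₂/r₁) = 2π × 24.6 × 295.9 / ln(0.0699/0.0659) = 7.76×10^5 W/m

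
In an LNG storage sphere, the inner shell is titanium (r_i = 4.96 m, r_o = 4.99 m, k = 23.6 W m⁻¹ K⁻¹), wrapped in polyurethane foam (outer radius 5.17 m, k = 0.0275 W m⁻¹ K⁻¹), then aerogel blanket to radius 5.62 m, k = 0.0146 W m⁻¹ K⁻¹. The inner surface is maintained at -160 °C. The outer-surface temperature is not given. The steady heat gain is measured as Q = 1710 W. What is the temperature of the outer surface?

T_out = 18.9 °C

Series resistances:
  R_titanium = (1/4.96 − 1/4.99)/(4πk) = 0.001212/(4π·23.6) = 4.087×10^-6 K/W
  R_polyurethane foam = (1/4.99 − 1/5.17)/(4πk) = 0.006977/(4π·0.0275) = 0.02019 K/W
  R_aerogel blanket = (1/5.17 − 1/5.62)/(4πk) = 0.01549/(4π·0.0146) = 0.08442 K/W
ΣR = 0.1046 K/W
ΔT = Q·ΣR = 1710 × 0.1046 = 178.9 K
Heat flows inward, so T_out = T_in + ΔT = -160 + 178.9 = 18.9 °C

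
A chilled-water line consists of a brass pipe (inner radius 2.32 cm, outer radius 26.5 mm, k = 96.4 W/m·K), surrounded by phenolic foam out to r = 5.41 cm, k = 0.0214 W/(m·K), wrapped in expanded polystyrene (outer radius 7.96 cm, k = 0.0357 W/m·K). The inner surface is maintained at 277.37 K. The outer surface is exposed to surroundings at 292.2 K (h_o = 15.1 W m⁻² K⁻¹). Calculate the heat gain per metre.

Q' = 2.07 W/m

Treat each layer as a resistance in series:
  R'_brass = ln(0.0265/0.0232)/(2πk) = 0.1330/(2π·96.4) = 2.196×10^-4 m·K/W
  R'_phenolic foam = ln(0.0541/0.0265)/(2πk) = 0.7137/(2π·0.0214) = 5.308 m·K/W
  R'_expanded polystyrene = ln(0.0796/0.0541)/(2πk) = 0.3862/(2π·0.0357) = 1.722 m·K/W
  R'_conv,out = 1/(2πr h) = 1/(2π·0.0796·15.1) = 0.1324 m·K/W
ΣR = 2.196×10^-4 + 5.308 + 1.722 + 0.1324 = 7.163 m·K/W
Q' = ΔT/ΣR = (277.37 K − 292.2 K)/7.163 = -2.07 W/m
(Negative Q' ⇒ heat flows inward; heat gain = 2.07 W/m.)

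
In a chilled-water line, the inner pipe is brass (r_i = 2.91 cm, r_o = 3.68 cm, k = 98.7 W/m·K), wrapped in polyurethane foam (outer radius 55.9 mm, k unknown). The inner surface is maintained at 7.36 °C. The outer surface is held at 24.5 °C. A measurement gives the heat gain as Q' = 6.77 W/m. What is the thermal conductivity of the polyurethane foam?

ΣR = ΔT/Q' = |7.36 − 24.5|/6.77 = 2.532 m·K/W
Known resistances:
  R'_brass = ln(0.0368/0.0291)/(2πk) = 0.2348/(2π·98.7) = 3.786×10^-4 m·K/W
R_polyurethane foam = ΣR − ΣR_known = 2.532 − 3.786×10^-4 = 2.532 m·K/W
ln(r₂/r₁)/(2πk) = 2.532 ⇒ k = 0.4181/(2π·2.532) = 0.0263 W/m·K

k = 0.0263 W/m·K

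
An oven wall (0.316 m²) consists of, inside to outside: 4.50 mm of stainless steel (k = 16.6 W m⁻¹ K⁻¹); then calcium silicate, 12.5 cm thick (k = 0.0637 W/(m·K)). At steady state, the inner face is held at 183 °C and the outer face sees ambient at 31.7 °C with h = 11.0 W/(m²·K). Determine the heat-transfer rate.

Treat each layer as a resistance in series:
  R_stainless steel = L/(kA) = 0.00450/(16.6·0.316) = 8.579×10^-4 K/W
  R_calcium silicate = L/(kA) = 0.125/(0.0637·0.316) = 6.210 K/W
  R_conv,out = 1/(hA) = 1/(11.0·0.316) = 0.2877 K/W
ΣR = 8.579×10^-4 + 6.210 + 0.2877 = 6.499 K/W
Q = ΔT/ΣR = (183 °C − 31.7 °C)/6.499 = 23.3 W

Q = 23.3 W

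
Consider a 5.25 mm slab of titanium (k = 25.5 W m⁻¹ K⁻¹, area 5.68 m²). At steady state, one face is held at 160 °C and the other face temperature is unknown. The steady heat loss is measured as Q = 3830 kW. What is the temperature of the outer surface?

Series resistances:
  R_titanium = L/(kA) = 0.00525/(25.5·5.68) = 3.625×10^-5 K/W
ΣR = 3.625×10^-5 K/W
ΔT = Q·ΣR = 3.83×10^6 × 3.625×10^-5 = 138.8 K
Heat flows outward, so T_out = T_in − ΔT = 160 − 138.8 = 21.2 °C

T_out = 21.2 °C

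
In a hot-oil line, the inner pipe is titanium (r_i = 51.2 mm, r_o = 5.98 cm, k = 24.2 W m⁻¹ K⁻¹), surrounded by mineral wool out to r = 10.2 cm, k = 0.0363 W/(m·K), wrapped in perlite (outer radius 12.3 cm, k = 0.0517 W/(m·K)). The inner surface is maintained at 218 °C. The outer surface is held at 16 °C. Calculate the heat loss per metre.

Q' = 69.2 W/m

Treat each layer as a resistance in series:
  R'_titanium = ln(0.0598/0.0512)/(2πk) = 0.1553/(2π·24.2) = 0.001021 m·K/W
  R'_mineral wool = ln(0.102/0.0598)/(2πk) = 0.5340/(2π·0.0363) = 2.341 m·K/W
  R'_perlite = ln(0.123/0.102)/(2πk) = 0.1872/(2π·0.0517) = 0.5763 m·K/W
ΣR = 0.001021 + 2.341 + 0.5763 = 2.918 m·K/W
Q' = ΔT/ΣR = (218 °C − 16 °C)/2.918 = 69.2 W/m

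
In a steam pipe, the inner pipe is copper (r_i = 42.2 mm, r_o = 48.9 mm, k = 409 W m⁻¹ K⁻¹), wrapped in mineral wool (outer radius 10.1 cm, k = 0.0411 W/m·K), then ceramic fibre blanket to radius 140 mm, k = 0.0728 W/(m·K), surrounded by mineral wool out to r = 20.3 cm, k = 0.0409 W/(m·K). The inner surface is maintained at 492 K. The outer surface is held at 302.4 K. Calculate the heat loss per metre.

Resistance network (inner→outer):
  R'_copper = ln(0.0489/0.0422)/(2πk) = 0.1474/(2π·409) = 5.734×10^-5 m·K/W
  R'_mineral wool = ln(0.101/0.0489)/(2πk) = 0.7253/(2π·0.0411) = 2.809 m·K/W
  R'_ceramic fibre blanket = ln(0.140/0.101)/(2πk) = 0.3265/(2π·0.0728) = 0.7138 m·K/W
  R'_mineral wool = ln(0.203/0.140)/(2πk) = 0.3716/(2π·0.0409) = 1.446 m·K/W
ΣR = 5.734×10^-5 + 2.809 + 0.7138 + 1.446 = 4.969 m·K/W
Q' = ΔT/ΣR = (492 K − 302.4 K)/4.969 = 38.2 W/m

Q' = 38.2 W/m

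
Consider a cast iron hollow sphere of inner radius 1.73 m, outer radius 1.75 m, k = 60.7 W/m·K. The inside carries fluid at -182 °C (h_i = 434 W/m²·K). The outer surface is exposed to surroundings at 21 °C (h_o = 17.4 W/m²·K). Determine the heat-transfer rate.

Q = 130 kW

Resistance network (inner→outer):
  R_conv,in = 1/(4πr²h) = 1/(4π·1.73²·434) = 6.126×10^-5 K/W
  R_cast iron = (1/1.73 − 1/1.75)/(4πk) = 0.006606/(4π·60.7) = 8.661×10^-6 K/W
  R_conv,out = 1/(4πr²h) = 1/(4π·1.75²·17.4) = 0.001493 K/W
ΣR = 6.126×10^-5 + 8.661×10^-6 + 0.001493 = 0.001563 K/W
Q = ΔT/ΣR = (-182 °C − 21 °C)/0.001563 = -1.30×10^5 W
(Negative Q ⇒ heat flows inward; heat gain = 1.30×10^5 W.)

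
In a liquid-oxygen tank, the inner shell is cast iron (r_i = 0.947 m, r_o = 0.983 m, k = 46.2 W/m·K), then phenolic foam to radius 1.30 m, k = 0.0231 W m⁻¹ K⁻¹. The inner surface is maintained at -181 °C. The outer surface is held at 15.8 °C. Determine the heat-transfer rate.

Resistance network (inner→outer):
  R_cast iron = (1/0.947 − 1/0.983)/(4πk) = 0.03867/(4π·46.2) = 6.661×10^-5 K/W
  R_phenolic foam = (1/0.983 − 1/1.30)/(4πk) = 0.2481/(4π·0.0231) = 0.8546 K/W
ΣR = 6.661×10^-5 + 0.8546 = 0.8547 K/W
Q = ΔT/ΣR = (-181 °C − 15.8 °C)/0.8547 = -230 W
(Negative Q ⇒ heat flows inward; heat gain = 230 W.)

Q = 230 W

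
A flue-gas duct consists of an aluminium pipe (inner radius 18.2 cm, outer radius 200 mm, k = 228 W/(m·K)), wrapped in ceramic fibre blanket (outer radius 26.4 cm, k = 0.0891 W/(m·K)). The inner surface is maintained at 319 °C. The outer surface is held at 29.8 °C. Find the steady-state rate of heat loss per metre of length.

Resistance network (inner→outer):
  R'_aluminium = ln(0.200/0.182)/(2πk) = 0.09431/(2π·228) = 6.583×10^-5 m·K/W
  R'_ceramic fibre blanket = ln(0.264/0.200)/(2πk) = 0.2776/(2π·0.0891) = 0.4959 m·K/W
ΣR = 6.583×10^-5 + 0.4959 = 0.4960 m·K/W
Q' = ΔT/ΣR = (319 °C − 29.8 °C)/0.4960 = 583 W/m

Q' = 583 W/m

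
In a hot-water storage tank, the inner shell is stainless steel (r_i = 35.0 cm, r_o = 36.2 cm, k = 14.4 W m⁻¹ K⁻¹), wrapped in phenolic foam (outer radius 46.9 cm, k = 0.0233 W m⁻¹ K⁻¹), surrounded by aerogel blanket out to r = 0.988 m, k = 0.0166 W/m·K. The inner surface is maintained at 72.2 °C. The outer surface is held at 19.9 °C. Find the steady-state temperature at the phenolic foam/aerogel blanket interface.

T = 57.2 °C

Series thermal resistances, inner to outer:
  R_stainless steel = (1/0.350 − 1/0.362)/(4πk) = 0.09471/(4π·14.4) = 5.234×10^-4 K/W
  R_phenolic foam = (1/0.362 − 1/0.469)/(4πk) = 0.6302/(4π·0.0233) = 2.152 K/W
  R_aerogel blanket = (1/0.469 − 1/0.988)/(4πk) = 1.120/(4π·0.0166) = 5.369 K/W
ΣR = 5.234×10^-4 + 2.152 + 5.369 = 7.522 K/W
Q = ΔT/ΣR = (72.2 °C − 19.9 °C)/7.522 = 6.953 W
From the inner boundary to the phenolic foam/aerogel blanket interface, ΣR_partial = 2.153 K/W.
T_interface = T_in − Q·ΣR_partial = 72.2 °C − (6.953)(2.153) = 57.2 °C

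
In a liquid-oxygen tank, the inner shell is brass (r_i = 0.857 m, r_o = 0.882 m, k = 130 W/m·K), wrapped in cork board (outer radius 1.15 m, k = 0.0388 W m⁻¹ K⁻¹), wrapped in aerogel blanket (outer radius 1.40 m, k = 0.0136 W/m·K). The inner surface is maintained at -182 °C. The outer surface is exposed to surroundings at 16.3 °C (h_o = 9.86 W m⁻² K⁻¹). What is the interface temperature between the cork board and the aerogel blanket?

Treat each layer as a resistance in series:
  R_brass = (1/0.857 − 1/0.882)/(4πk) = 0.03307/(4π·130) = 2.025×10^-5 K/W
  R_cork board = (1/0.882 − 1/1.15)/(4πk) = 0.2642/(4π·0.0388) = 0.5419 K/W
  R_aerogel blanket = (1/1.15 − 1/1.40)/(4πk) = 0.1553/(4π·0.0136) = 0.9086 K/W
  R_conv,out = 1/(4πr²h) = 1/(4π·1.40²·9.86) = 0.004118 K/W
ΣR = 2.025×10^-5 + 0.5419 + 0.9086 + 0.004118 = 1.455 K/W
Q = ΔT/ΣR = (-182 °C − 16.3 °C)/1.455 = -136.3 W
From the inner boundary to the cork board/aerogel blanket interface, ΣR_partial = 0.5419 K/W.
T_interface = T_in − Q·ΣR_partial = -182 °C − (-136.3)(0.5419) = -108 °C

T = -108 °C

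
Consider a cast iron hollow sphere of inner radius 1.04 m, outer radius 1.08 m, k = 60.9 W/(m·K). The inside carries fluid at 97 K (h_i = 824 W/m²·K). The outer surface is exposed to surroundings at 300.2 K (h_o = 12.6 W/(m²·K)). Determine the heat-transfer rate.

Series thermal resistances, inner to outer:
  R_conv,in = 1/(4πr²h) = 1/(4π·1.04²·824) = 8.929×10^-5 K/W
  R_cast iron = (1/1.04 − 1/1.08)/(4πk) = 0.03561/(4π·60.9) = 4.653×10^-5 K/W
  R_conv,out = 1/(4πr²h) = 1/(4π·1.08²·12.6) = 0.005415 K/W
ΣR = 8.929×10^-5 + 4.653×10^-5 + 0.005415 = 0.005551 K/W
Q = ΔT/ΣR = (97 K − 300.2 K)/0.005551 = -36600 W
(Negative Q ⇒ heat flows inward; heat gain = 36600 W.)

Q = 36600 W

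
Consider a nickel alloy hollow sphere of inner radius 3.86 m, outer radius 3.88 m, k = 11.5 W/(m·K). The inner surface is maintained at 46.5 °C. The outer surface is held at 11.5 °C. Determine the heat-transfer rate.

Q = 3790 kW

Q = 4πk·ΔT/(1/r₁ − 1/r₂) = 4π × 11.5 × 35 / (1/3.86 − 1/3.88) = 3.79×10^6 W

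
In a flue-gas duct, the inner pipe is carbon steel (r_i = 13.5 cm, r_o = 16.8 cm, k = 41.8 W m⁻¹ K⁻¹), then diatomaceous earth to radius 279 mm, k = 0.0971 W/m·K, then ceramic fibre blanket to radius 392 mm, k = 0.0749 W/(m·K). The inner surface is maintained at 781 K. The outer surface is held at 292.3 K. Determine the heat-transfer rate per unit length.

Q' = 314 W/m

Resistance network (inner→outer):
  R'_carbon steel = ln(0.168/0.135)/(2πk) = 0.2187/(2π·41.8) = 8.327×10^-4 m·K/W
  R'_diatomaceous earth = ln(0.279/0.168)/(2πk) = 0.5072/(2π·0.0971) = 0.8314 m·K/W
  R'_ceramic fibre blanket = ln(0.392/0.279)/(2πk) = 0.3401/(2π·0.0749) = 0.7226 m·K/W
ΣR = 8.327×10^-4 + 0.8314 + 0.7226 = 1.555 m·K/W
Q' = ΔT/ΣR = (781 K − 292.3 K)/1.555 = 314 W/m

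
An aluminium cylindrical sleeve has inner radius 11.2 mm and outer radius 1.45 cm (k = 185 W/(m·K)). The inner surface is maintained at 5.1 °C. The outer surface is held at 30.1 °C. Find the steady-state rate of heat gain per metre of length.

Q' = 113 kW/m

Q' = 2πk·ΔT/ln(r₂/r₁) = 2π × 185 × 25 / ln(0.0145/0.0112) = 1.13×10^5 W/m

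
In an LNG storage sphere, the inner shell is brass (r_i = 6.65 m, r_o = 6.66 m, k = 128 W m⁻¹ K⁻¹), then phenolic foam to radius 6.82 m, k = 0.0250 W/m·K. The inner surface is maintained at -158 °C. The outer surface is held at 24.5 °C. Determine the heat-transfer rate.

Resistance network (inner→outer):
  R_brass = (1/6.65 − 1/6.66)/(4πk) = 2.258×10^-4/(4π·128) = 1.404×10^-7 K/W
  R_phenolic foam = (1/6.66 − 1/6.82)/(4πk) = 0.003523/(4π·0.0250) = 0.01121 K/W
ΣR = 1.404×10^-7 + 0.01121 = 0.01121 K/W
Q = ΔT/ΣR = (-158 °C − 24.5 °C)/0.01121 = -16300 W
(Negative Q ⇒ heat flows inward; heat gain = 16300 W.)

Q = 16.3 kW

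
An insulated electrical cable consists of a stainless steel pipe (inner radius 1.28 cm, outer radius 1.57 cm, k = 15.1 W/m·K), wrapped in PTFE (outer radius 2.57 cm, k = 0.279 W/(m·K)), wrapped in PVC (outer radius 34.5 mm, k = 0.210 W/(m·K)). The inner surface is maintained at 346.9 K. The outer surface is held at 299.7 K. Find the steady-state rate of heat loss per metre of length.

Resistance network (inner→outer):
  R'_stainless steel = ln(0.0157/0.0128)/(2πk) = 0.2042/(2π·15.1) = 0.002152 m·K/W
  R'_PTFE = ln(0.0257/0.0157)/(2πk) = 0.4928/(2π·0.279) = 0.2811 m·K/W
  R'_PVC = ln(0.0345/0.0257)/(2πk) = 0.2945/(2π·0.210) = 0.2232 m·K/W
ΣR = 0.002152 + 0.2811 + 0.2232 = 0.5065 m·K/W
Q' = ΔT/ΣR = (346.9 K − 299.7 K)/0.5065 = 93.2 W/m

Q' = 93.2 W/m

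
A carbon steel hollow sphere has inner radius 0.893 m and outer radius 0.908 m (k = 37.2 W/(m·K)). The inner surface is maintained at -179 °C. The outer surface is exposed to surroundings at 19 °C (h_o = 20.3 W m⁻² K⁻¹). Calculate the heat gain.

Treat each layer as a resistance in series:
  R_carbon steel = (1/0.893 − 1/0.908)/(4πk) = 0.01850/(4π·37.2) = 3.957×10^-5 K/W
  R_conv,out = 1/(4πr²h) = 1/(4π·0.908²·20.3) = 0.004755 K/W
ΣR = 3.957×10^-5 + 0.004755 = 0.004795 K/W
Q = ΔT/ΣR = (-179 °C − 19 °C)/0.004795 = -41300 W
(Negative Q ⇒ heat flows inward; heat gain = 41300 W.)

Q = 41.3 kW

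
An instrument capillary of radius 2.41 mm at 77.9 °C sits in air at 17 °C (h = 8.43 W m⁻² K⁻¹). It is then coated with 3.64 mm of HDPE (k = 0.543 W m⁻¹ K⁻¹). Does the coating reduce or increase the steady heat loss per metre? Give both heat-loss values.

Critical radius for a cylinder: r_cr = k/h = 0.0644 m = 6.44 cm.
Outer radius after coating: r₂ = 0.00241 + 0.00364 = 0.00605 m.
Since r₁ < r_cr and r₂ ≤ r_cr, the coating moves toward the maximum at r_cr — heat loss rises.
Bare: R = 1/(2πr₁h) = 7.834 m·K/W; Q = 60.9/7.834 = 7.77 W/m.
Coated: R = R_cond + R_conv = 3.390 m·K/W; Q = 60.9/3.390 = 18.0 W/m.

increases: 7.77 → 18.0 W/m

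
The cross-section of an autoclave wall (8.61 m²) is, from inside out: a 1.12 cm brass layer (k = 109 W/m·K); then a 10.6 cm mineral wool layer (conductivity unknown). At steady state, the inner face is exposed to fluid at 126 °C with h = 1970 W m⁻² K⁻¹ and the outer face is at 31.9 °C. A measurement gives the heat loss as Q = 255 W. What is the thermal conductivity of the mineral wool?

ΣR = ΔT/Q = |126 − 31.9|/255 = 0.3690 K/W
Known resistances:
  R_conv,in = 1/(hA) = 1/(1970·8.61) = 5.896×10^-5 K/W
  R_brass = L/(kA) = 0.0112/(109·8.61) = 1.193×10^-5 K/W
R_mineral wool = ΣR − ΣR_known = 0.3690 − 7.089×10^-5 = 0.3689 K/W
L/(kA) = 0.3689 ⇒ k = 0.106/(0.3689·8.61) = 0.0334 W/m·K

k = 0.0334 W/m·K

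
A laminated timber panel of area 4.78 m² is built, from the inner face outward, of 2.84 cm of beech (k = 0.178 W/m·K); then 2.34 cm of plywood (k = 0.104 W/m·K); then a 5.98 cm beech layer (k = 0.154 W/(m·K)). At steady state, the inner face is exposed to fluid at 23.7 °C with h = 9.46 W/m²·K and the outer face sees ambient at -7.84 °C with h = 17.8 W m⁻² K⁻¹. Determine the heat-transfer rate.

Q = 161 W

Treat each layer as a resistance in series:
  R_conv,in = 1/(hA) = 1/(9.46·4.78) = 0.02211 K/W
  R_beech = L/(kA) = 0.0284/(0.178·4.78) = 0.03338 K/W
  R_plywood = L/(kA) = 0.0234/(0.104·4.78) = 0.04707 K/W
  R_beech = L/(kA) = 0.0598/(0.154·4.78) = 0.08124 K/W
  R_conv,out = 1/(hA) = 1/(17.8·4.78) = 0.01175 K/W
ΣR = 0.02211 + 0.03338 + 0.04707 + 0.08124 + 0.01175 = 0.1956 K/W
Q = ΔT/ΣR = (23.7 °C − -7.84 °C)/0.1956 = 161 W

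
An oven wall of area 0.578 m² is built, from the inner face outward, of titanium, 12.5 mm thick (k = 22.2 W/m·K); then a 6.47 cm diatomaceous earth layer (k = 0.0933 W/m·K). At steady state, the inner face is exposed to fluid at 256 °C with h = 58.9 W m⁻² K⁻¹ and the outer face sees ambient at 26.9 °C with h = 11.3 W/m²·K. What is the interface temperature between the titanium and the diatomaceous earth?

T = 251 °C

Treat each layer as a resistance in series:
  R_conv,in = 1/(hA) = 1/(58.9·0.578) = 0.02937 K/W
  R_titanium = L/(kA) = 0.0125/(22.2·0.578) = 9.742×10^-4 K/W
  R_diatomaceous earth = L/(kA) = 0.0647/(0.0933·0.578) = 1.200 K/W
  R_conv,out = 1/(hA) = 1/(11.3·0.578) = 0.1531 K/W
ΣR = 0.02937 + 9.742×10^-4 + 1.200 + 0.1531 = 1.383 K/W
Q = ΔT/ΣR = (256 °C − 26.9 °C)/1.383 = 165.7 W
From the inner boundary to the titanium/diatomaceous earth interface, ΣR_partial = 0.03034 K/W.
T_interface = T_in − Q·ΣR_partial = 256 °C − (165.7)(0.03034) = 251 °C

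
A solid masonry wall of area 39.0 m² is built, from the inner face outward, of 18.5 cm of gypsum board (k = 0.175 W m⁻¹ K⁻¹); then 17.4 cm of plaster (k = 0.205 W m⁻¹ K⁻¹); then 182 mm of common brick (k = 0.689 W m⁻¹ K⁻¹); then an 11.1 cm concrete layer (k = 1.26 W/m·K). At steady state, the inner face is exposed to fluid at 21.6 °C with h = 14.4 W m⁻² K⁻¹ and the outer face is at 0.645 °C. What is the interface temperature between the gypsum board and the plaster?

Series thermal resistances, inner to outer:
  R_conv,in = 1/(hA) = 1/(14.4·39.0) = 0.001781 K/W
  R_gypsum board = L/(kA) = 0.185/(0.175·39.0) = 0.02711 K/W
  R_plaster = L/(kA) = 0.174/(0.205·39.0) = 0.02176 K/W
  R_common brick = L/(kA) = 0.182/(0.689·39.0) = 0.006773 K/W
  R_concrete = L/(kA) = 0.111/(1.26·39.0) = 0.002259 K/W
ΣR = 0.001781 + 0.02711 + 0.02176 + 0.006773 + 0.002259 = 0.05968 K/W
Q = ΔT/ΣR = (21.6 °C − 0.645 °C)/0.05968 = 351.1 W
From the inner boundary to the gypsum board/plaster interface, ΣR_partial = 0.02889 K/W.
T_interface = T_in − Q·ΣR_partial = 21.6 °C − (351.1)(0.02889) = 11.5 °C

T = 11.5 °C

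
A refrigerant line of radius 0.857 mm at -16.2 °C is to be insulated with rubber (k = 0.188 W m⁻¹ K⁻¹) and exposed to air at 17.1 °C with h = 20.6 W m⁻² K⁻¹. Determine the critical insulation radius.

r_cr = 0.913 cm

For a cylinder, r_cr = k_ins/h = 0.188/20.6 = 0.00913 m = 0.913 cm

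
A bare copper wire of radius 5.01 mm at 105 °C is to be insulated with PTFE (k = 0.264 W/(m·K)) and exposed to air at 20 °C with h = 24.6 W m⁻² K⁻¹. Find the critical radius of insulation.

For a cylinder, r_cr = k_ins/h = 0.264/24.6 = 0.0107 m = 1.07 cm

r_cr = 1.07 cm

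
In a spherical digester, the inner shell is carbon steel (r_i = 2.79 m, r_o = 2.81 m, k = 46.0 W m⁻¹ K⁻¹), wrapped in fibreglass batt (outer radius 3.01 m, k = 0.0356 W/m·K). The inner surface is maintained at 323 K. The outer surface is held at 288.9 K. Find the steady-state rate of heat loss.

Q = 645 W

Treat each layer as a resistance in series:
  R_carbon steel = (1/2.79 − 1/2.81)/(4πk) = 0.002551/(4π·46.0) = 4.413×10^-6 K/W
  R_fibreglass batt = (1/2.81 − 1/3.01)/(4πk) = 0.02365/(4π·0.0356) = 0.05286 K/W
ΣR = 4.413×10^-6 + 0.05286 = 0.05286 K/W
Q = ΔT/ΣR = (323 K − 288.9 K)/0.05286 = 645 W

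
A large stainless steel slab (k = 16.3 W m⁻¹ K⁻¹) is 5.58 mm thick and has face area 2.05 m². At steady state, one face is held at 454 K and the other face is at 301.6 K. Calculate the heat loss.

Q = kA·ΔT/L = 16.3 × 2.05 × |454 K − 301.6 K| / 0.00558 = 9.13×10^5 W

Q = 913 kW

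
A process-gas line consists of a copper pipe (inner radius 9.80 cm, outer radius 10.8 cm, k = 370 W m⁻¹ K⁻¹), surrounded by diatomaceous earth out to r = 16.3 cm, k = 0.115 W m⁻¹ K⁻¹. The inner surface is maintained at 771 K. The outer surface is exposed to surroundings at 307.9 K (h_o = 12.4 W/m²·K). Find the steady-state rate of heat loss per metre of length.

Q' = 714 W/m

Resistance network (inner→outer):
  R'_copper = ln(0.108/0.0980)/(2πk) = 0.09716/(2π·370) = 4.179×10^-5 m·K/W
  R'_diatomaceous earth = ln(0.163/0.108)/(2πk) = 0.4116/(2π·0.115) = 0.5697 m·K/W
  R'_conv,out = 1/(2πr h) = 1/(2π·0.163·12.4) = 0.07874 m·K/W
ΣR = 4.179×10^-5 + 0.5697 + 0.07874 = 0.6485 m·K/W
Q' = ΔT/ΣR = (771 K − 307.9 K)/0.6485 = 714 W/m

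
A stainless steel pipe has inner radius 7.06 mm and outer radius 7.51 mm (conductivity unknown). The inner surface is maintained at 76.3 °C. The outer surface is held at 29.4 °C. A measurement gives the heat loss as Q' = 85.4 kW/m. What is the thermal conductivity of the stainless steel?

k = 17.9 W/m·K

ΣR = ΔT/Q' = |76.3 − 29.4|/85400 = 5.492×10^-4 m·K/W
ln(r₂/r₁)/(2πk) = 5.492×10^-4 ⇒ k = 0.06179/(2π·5.492×10^-4) = 17.9 W/m·K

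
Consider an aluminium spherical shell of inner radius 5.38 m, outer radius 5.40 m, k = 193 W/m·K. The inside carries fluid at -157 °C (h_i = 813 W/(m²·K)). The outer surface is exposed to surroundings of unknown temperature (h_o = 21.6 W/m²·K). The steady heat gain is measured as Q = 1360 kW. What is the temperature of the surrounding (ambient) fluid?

Sum the resistances:
  R_conv,in = 1/(4πr²h) = 1/(4π·5.38²·813) = 3.382×10^-6 K/W
  R_aluminium = (1/5.38 − 1/5.40)/(4πk) = 6.884×10^-4/(4π·193) = 2.838×10^-7 K/W
  R_conv,out = 1/(4πr²h) = 1/(4π·5.40²·21.6) = 1.263×10^-4 K/W
ΣR = 1.300×10^-4 K/W
ΔT = Q·ΣR = 1.36×10^6 × 1.300×10^-4 = 176.8 K
Heat flows inward, so T_out = T_in + ΔT = -157 + 176.8 = 19.8 °C

T_out = 19.8 °C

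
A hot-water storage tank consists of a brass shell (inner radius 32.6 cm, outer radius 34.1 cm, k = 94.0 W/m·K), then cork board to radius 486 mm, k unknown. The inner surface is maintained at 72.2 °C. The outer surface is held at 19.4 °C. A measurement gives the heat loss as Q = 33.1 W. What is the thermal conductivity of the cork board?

ΣR = ΔT/Q = |72.2 − 19.4|/33.1 = 1.595 K/W
Known resistances:
  R_brass = (1/0.326 − 1/0.341)/(4πk) = 0.1349/(4π·94.0) = 1.142×10^-4 K/W
R_cork board = ΣR − ΣR_known = 1.595 − 1.142×10^-4 = 1.595 K/W
(1/r₁−1/r₂)/(4πk) = 1.595 ⇒ k = 0.8749/(4π·1.595) = 0.0437 W/m·K

k = 0.0437 W/m·K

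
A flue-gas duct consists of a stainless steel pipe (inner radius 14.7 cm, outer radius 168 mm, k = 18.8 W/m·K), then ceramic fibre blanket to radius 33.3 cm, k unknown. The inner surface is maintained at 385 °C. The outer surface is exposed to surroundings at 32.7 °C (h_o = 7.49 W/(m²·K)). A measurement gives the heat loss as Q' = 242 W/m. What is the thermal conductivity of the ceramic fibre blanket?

k = 0.0783 W/m·K

ΣR = ΔT/Q' = |385 − 32.7|/242 = 1.456 m·K/W
Known resistances:
  R'_stainless steel = ln(0.168/0.147)/(2πk) = 0.1335/(2π·18.8) = 0.001130 m·K/W
  R'_conv,out = 1/(2πr h) = 1/(2π·0.333·7.49) = 0.06381 m·K/W
R_ceramic fibre blanket = ΣR − ΣR_known = 1.456 − 0.06494 = 1.391 m·K/W
ln(r₂/r₁)/(2πk) = 1.391 ⇒ k = 0.6842/(2π·1.391) = 0.0783 W/m·K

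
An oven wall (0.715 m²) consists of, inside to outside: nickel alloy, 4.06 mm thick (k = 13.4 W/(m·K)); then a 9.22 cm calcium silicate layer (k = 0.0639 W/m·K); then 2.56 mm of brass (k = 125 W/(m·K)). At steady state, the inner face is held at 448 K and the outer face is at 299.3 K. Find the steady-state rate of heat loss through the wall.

Q = 73.7 W

Resistance network (inner→outer):
  R_nickel alloy = L/(kA) = 0.00406/(13.4·0.715) = 4.238×10^-4 K/W
  R_calcium silicate = L/(kA) = 0.0922/(0.0639·0.715) = 2.018 K/W
  R_brass = L/(kA) = 0.00256/(125·0.715) = 2.864×10^-5 K/W
ΣR = 4.238×10^-4 + 2.018 + 2.864×10^-5 = 2.018 K/W
Q = ΔT/ΣR = (448 K − 299.3 K)/2.018 = 73.7 W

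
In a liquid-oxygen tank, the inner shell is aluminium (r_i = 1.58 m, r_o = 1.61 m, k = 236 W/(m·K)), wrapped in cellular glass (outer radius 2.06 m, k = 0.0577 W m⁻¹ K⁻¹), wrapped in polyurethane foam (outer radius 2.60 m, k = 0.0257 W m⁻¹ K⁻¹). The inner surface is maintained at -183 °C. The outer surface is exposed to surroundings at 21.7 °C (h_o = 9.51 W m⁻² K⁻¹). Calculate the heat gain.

Q = 409 W

Resistance network (inner→outer):
  R_aluminium = (1/1.58 − 1/1.61)/(4πk) = 0.01179/(4π·236) = 3.977×10^-6 K/W
  R_cellular glass = (1/1.61 − 1/2.06)/(4πk) = 0.1357/(4π·0.0577) = 0.1871 K/W
  R_polyurethane foam = (1/2.06 − 1/2.60)/(4πk) = 0.1008/(4π·0.0257) = 0.3122 K/W
  R_conv,out = 1/(4πr²h) = 1/(4π·2.60²·9.51) = 0.001238 K/W
ΣR = 3.977×10^-6 + 0.1871 + 0.3122 + 0.001238 = 0.5005 K/W
Q = ΔT/ΣR = (-183 °C − 21.7 °C)/0.5005 = -409 W
(Negative Q ⇒ heat flows inward; heat gain = 409 W.)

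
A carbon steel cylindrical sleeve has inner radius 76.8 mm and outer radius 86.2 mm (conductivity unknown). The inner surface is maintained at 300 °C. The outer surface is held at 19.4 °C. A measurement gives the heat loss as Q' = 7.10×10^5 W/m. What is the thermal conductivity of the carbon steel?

k = 46.5 W/m·K

ΣR = ΔT/Q' = |300 − 19.4|/7.10×10^5 = 3.952×10^-4 m·K/W
ln(r₂/r₁)/(2πk) = 3.952×10^-4 ⇒ k = 0.1155/(2π·3.952×10^-4) = 46.5 W/m·K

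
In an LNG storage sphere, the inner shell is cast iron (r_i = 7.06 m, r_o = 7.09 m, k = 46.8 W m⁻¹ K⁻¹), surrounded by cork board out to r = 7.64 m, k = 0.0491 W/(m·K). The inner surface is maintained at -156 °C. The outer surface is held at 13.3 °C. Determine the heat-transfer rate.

Resistance network (inner→outer):
  R_cast iron = (1/7.06 − 1/7.09)/(4πk) = 5.993×10^-4/(4π·46.8) = 1.019×10^-6 K/W
  R_cork board = (1/7.09 − 1/7.64)/(4πk) = 0.01015/(4π·0.0491) = 0.01646 K/W
ΣR = 1.019×10^-6 + 0.01646 = 0.01646 K/W
Q = ΔT/ΣR = (-156 °C − 13.3 °C)/0.01646 = -10300 W
(Negative Q ⇒ heat flows inward; heat gain = 10300 W.)

Q = 10.3 kW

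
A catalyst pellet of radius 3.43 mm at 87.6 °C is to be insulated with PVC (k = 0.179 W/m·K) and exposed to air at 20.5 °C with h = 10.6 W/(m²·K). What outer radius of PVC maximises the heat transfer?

For a sphere, r_cr = 2k_ins/h = 2·0.179/10.6 = 0.0338 m = 3.38 cm

r_cr = 3.38 cm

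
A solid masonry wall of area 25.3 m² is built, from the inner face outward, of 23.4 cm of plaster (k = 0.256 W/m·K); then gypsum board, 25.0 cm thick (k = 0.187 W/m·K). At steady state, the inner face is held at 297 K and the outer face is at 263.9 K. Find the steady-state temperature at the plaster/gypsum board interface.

Treat each layer as a resistance in series:
  R_plaster = L/(kA) = 0.234/(0.256·25.3) = 0.03613 K/W
  R_gypsum board = L/(kA) = 0.250/(0.187·25.3) = 0.05284 K/W
ΣR = 0.03613 + 0.05284 = 0.08897 K/W
Q = ΔT/ΣR = (297 K − 263.9 K)/0.08897 = 372.0 W
From the inner boundary to the plaster/gypsum board interface, ΣR_partial = 0.03613 K/W.
T_interface = T_in − Q·ΣR_partial = 297 K − (372.0)(0.03613) = 283.6 K

T = 283.6 K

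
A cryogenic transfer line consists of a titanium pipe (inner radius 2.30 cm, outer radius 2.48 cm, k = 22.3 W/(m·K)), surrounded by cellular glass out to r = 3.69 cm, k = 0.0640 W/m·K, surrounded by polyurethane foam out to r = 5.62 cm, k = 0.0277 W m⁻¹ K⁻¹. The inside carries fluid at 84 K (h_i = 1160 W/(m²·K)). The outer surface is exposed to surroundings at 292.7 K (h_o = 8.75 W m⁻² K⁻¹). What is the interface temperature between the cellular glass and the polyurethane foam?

Series thermal resistances, inner to outer:
  R'_conv,in = 1/(2πr h) = 1/(2π·0.0230·1160) = 0.005965 m·K/W
  R'_titanium = ln(0.0248/0.0230)/(2πk) = 0.07535/(2π·22.3) = 5.378×10^-4 m·K/W
  R'_cellular glass = ln(0.0369/0.0248)/(2πk) = 0.3974/(2π·0.0640) = 0.9882 m·K/W
  R'_polyurethane foam = ln(0.0562/0.0369)/(2πk) = 0.4207/(2π·0.0277) = 2.417 m·K/W
  R'_conv,out = 1/(2πr h) = 1/(2π·0.0562·8.75) = 0.3237 m·K/W
ΣR = 0.005965 + 5.378×10^-4 + 0.9882 + 2.417 + 0.3237 = 3.735 m·K/W
Q' = ΔT/ΣR = (84 K − 292.7 K)/3.735 = -55.88 W/m
From the inner boundary to the cellular glass/polyurethane foam interface, ΣR_partial = 0.9947 m·K/W.
T_interface = T_in − Q'·ΣR_partial = 84 K − (-55.88)(0.9947) = 140 K

T = 140 K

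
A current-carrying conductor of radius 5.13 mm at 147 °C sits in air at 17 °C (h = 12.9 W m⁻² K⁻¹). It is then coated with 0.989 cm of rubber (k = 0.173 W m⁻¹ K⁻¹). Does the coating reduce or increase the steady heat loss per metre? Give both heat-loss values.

Critical radius for a cylinder: r_cr = k/h = 0.0134 m = 1.34 cm.
Outer radius after coating: r₂ = 0.00513 + 0.00989 = 0.01502 m.
r₁ < r_cr < r₂: heat loss rises to a maximum at r_cr then falls. Whether the coating helps depends on whether Q(r₂) has dropped back below Q(r₁).
Bare: R = 1/(2πr₁h) = 2.405 m·K/W; Q = 130/2.405 = 54.1 W/m.
Coated: R = R_cond + R_conv = 1.810 m·K/W; Q = 130/1.810 = 71.8 W/m.

increases: 54.1 → 71.8 W/m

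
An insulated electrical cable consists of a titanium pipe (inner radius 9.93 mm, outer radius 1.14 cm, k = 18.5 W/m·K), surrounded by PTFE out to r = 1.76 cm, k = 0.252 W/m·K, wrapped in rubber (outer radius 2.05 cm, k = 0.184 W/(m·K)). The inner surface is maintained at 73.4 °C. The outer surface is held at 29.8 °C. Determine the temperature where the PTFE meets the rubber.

Treat each layer as a resistance in series:
  R'_titanium = ln(0.0114/0.00993)/(2πk) = 0.1381/(2π·18.5) = 0.001188 m·K/W
  R'_PTFE = ln(0.0176/0.0114)/(2πk) = 0.4343/(2π·0.252) = 0.2743 m·K/W
  R'_rubber = ln(0.0205/0.0176)/(2πk) = 0.1525/(2π·0.184) = 0.1319 m·K/W
ΣR = 0.001188 + 0.2743 + 0.1319 = 0.4074 m·K/W
Q' = ΔT/ΣR = (73.4 °C − 29.8 °C)/0.4074 = 107.0 W/m
From the inner boundary to the PTFE/rubber interface, ΣR_partial = 0.2755 m·K/W.
T_interface = T_in − Q'·ΣR_partial = 73.4 °C − (107.0)(0.2755) = 43.9 °C

T = 43.9 °C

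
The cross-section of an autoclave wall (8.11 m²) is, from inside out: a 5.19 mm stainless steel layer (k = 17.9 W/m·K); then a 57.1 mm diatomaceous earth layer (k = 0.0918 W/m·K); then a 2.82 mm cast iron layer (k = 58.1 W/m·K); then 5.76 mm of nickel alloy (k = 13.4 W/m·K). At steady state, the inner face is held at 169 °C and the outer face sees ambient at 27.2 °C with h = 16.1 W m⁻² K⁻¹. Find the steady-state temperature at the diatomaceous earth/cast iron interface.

Series thermal resistances, inner to outer:
  R_stainless steel = L/(kA) = 0.00519/(17.9·8.11) = 3.575×10^-5 K/W
  R_diatomaceous earth = L/(kA) = 0.0571/(0.0918·8.11) = 0.07670 K/W
  R_cast iron = L/(kA) = 0.00282/(58.1·8.11) = 5.985×10^-6 K/W
  R_nickel alloy = L/(kA) = 0.00576/(13.4·8.11) = 5.300×10^-5 K/W
  R_conv,out = 1/(hA) = 1/(16.1·8.11) = 0.007659 K/W
ΣR = 3.575×10^-5 + 0.07670 + 5.985×10^-6 + 5.300×10^-5 + 0.007659 = 0.08445 K/W
Q = ΔT/ΣR = (169 °C − 27.2 °C)/0.08445 = 1679 W
From the inner boundary to the diatomaceous earth/cast iron interface, ΣR_partial = 0.07674 K/W.
T_interface = T_in − Q·ΣR_partial = 169 °C − (1679)(0.07674) = 40.2 °C

T = 40.2 °C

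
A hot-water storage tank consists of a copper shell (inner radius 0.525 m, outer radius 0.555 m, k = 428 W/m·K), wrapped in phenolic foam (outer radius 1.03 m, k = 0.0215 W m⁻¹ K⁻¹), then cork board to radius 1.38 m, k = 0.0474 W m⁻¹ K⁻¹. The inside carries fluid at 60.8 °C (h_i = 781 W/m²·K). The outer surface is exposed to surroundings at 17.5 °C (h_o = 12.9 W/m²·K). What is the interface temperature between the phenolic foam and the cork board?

Treat each layer as a resistance in series:
  R_conv,in = 1/(4πr²h) = 1/(4π·0.525²·781) = 3.697×10^-4 K/W
  R_copper = (1/0.525 − 1/0.555)/(4πk) = 0.1030/(4π·428) = 1.914×10^-5 K/W
  R_phenolic foam = (1/0.555 − 1/1.03)/(4πk) = 0.8309/(4π·0.0215) = 3.075 K/W
  R_cork board = (1/1.03 − 1/1.38)/(4πk) = 0.2462/(4π·0.0474) = 0.4134 K/W
  R_conv,out = 1/(4πr²h) = 1/(4π·1.38²·12.9) = 0.003239 K/W
ΣR = 3.697×10^-4 + 1.914×10^-5 + 3.075 + 0.4134 + 0.003239 = 3.492 K/W
Q = ΔT/ΣR = (60.8 °C − 17.5 °C)/3.492 = 12.40 W
From the inner boundary to the phenolic foam/cork board interface, ΣR_partial = 3.075 K/W.
T_interface = T_in − Q·ΣR_partial = 60.8 °C − (12.40)(3.075) = 22.7 °C

T = 22.7 °C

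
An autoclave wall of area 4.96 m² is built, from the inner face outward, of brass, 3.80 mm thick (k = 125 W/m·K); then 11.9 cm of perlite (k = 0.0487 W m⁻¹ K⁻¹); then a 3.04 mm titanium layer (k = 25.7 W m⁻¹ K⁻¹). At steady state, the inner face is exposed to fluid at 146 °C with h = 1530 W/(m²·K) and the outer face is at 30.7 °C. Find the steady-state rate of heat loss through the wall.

Series thermal resistances, inner to outer:
  R_conv,in = 1/(hA) = 1/(1530·4.96) = 1.318×10^-4 K/W
  R_brass = L/(kA) = 0.00380/(125·4.96) = 6.129×10^-6 K/W
  R_perlite = L/(kA) = 0.119/(0.0487·4.96) = 0.4926 K/W
  R_titanium = L/(kA) = 0.00304/(25.7·4.96) = 2.385×10^-5 K/W
ΣR = 1.318×10^-4 + 6.129×10^-6 + 0.4926 + 2.385×10^-5 = 0.4928 K/W
Q = ΔT/ΣR = (146 °C − 30.7 °C)/0.4928 = 234 W

Q = 234 W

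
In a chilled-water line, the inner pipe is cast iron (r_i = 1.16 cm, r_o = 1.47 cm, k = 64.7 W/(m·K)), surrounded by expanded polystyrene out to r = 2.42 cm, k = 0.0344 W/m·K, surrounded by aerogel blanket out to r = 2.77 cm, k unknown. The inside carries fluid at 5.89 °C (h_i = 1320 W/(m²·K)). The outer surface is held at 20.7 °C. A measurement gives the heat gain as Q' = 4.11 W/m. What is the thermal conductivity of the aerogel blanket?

k = 0.0167 W/m·K

ΣR = ΔT/Q' = |5.89 − 20.7|/4.11 = 3.603 m·K/W
Known resistances:
  R'_conv,in = 1/(2πr h) = 1/(2π·0.0116·1320) = 0.01039 m·K/W
  R'_cast iron = ln(0.0147/0.0116)/(2πk) = 0.2368/(2π·64.7) = 5.826×10^-4 m·K/W
  R'_expanded polystyrene = ln(0.0242/0.0147)/(2πk) = 0.4985/(2π·0.0344) = 2.306 m·K/W
R_aerogel blanket = ΣR − ΣR_known = 3.603 − 2.317 = 1.286 m·K/W
ln(r₂/r₁)/(2πk) = 1.286 ⇒ k = 0.1351/(2π·1.286) = 0.0167 W/m·K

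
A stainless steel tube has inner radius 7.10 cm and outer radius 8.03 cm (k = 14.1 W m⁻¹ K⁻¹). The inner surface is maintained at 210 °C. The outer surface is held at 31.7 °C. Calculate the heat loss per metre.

Q' = 2πk·ΔT/ln(r₂/r₁) = 2π × 14.1 × 178.3 / ln(0.0803/0.0710) = 1.28×10^5 W/m

Q' = 1.28×10^5 W/m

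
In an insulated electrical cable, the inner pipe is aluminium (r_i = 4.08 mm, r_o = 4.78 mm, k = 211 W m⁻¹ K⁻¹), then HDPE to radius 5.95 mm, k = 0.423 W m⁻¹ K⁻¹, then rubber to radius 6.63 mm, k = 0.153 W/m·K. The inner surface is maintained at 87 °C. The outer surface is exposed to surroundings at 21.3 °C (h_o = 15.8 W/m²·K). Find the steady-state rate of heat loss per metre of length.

Series thermal resistances, inner to outer:
  R'_aluminium = ln(0.00478/0.00408)/(2πk) = 0.1583/(2π·211) = 1.194×10^-4 m·K/W
  R'_HDPE = ln(0.00595/0.00478)/(2πk) = 0.2190/(2π·0.423) = 0.08238 m·K/W
  R'_rubber = ln(0.00663/0.00595)/(2πk) = 0.1082/(2π·0.153) = 0.1126 m·K/W
  R'_conv,out = 1/(2πr h) = 1/(2π·0.00663·15.8) = 1.519 m·K/W
ΣR = 1.194×10^-4 + 0.08238 + 0.1126 + 1.519 = 1.714 m·K/W
Q' = ΔT/ΣR = (87 °C − 21.3 °C)/1.714 = 38.3 W/m

Q' = 38.3 W/m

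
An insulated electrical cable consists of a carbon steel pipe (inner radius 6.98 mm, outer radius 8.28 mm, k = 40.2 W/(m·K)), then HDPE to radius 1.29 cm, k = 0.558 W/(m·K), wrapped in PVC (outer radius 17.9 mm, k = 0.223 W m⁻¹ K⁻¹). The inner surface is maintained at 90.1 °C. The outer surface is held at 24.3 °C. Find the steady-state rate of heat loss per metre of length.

Q' = 182 W/m

Series thermal resistances, inner to outer:
  R'_carbon steel = ln(0.00828/0.00698)/(2πk) = 0.1708/(2π·40.2) = 6.762×10^-4 m·K/W
  R'_HDPE = ln(0.0129/0.00828)/(2πk) = 0.4434/(2π·0.558) = 0.1265 m·K/W
  R'_PVC = ln(0.0179/0.0129)/(2πk) = 0.3276/(2π·0.223) = 0.2338 m·K/W
ΣR = 6.762×10^-4 + 0.1265 + 0.2338 = 0.3610 m·K/W
Q' = ΔT/ΣR = (90.1 °C − 24.3 °C)/0.3610 = 182 W/m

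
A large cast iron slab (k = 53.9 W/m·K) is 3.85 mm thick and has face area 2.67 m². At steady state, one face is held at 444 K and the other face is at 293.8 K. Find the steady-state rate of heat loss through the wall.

Q = 5610 kW

Q = kA·ΔT/L = 53.9 × 2.67 × |444 K − 293.8 K| / 0.00385 = 5.61×10^6 W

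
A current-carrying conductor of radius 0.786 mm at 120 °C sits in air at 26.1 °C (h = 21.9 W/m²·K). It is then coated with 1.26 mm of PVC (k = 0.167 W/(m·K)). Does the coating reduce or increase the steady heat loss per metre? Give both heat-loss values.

increases: 10.2 → 21.0 W/m

Critical radius for a cylinder: r_cr = k/h = 0.00763 m = 0.763 cm.
Outer radius after coating: r₂ = 7.86×10^-4 + 0.00126 = 0.002046 m.
Since r₁ < r_cr and r₂ ≤ r_cr, the coating moves toward the maximum at r_cr — heat loss rises.
Bare: R = 1/(2πr₁h) = 9.246 m·K/W; Q = 93.9/9.246 = 10.2 W/m.
Coated: R = R_cond + R_conv = 4.464 m·K/W; Q = 93.9/4.464 = 21.0 W/m.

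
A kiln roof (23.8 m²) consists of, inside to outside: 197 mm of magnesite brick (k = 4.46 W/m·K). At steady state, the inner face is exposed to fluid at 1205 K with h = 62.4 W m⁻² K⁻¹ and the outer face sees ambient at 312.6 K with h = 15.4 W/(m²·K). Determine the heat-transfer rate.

Resistance network (inner→outer):
  R_conv,in = 1/(hA) = 1/(62.4·23.8) = 6.733×10^-4 K/W
  R_magnesite brick = L/(kA) = 0.197/(4.46·23.8) = 0.001856 K/W
  R_conv,out = 1/(hA) = 1/(15.4·23.8) = 0.002728 K/W
ΣR = 6.733×10^-4 + 0.001856 + 0.002728 = 0.005257 K/W
Q = ΔT/ΣR = (1205 K − 312.6 K)/0.005257 = 1.70×10^5 W

Q = 1.70×10^5 W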